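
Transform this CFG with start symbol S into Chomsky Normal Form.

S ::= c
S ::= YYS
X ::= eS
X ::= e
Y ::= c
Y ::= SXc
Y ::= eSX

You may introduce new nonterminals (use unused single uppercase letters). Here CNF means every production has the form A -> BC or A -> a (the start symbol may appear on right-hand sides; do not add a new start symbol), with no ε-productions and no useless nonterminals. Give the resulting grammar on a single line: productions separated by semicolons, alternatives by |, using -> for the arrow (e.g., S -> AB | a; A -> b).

S -> c | YC; A -> e; B -> c; C -> YS; D -> SX; E -> XB; X -> e | AS; Y -> c | AD | SE

No ε-productions.
No unit productions to eliminate.
TERM: introduce B -> c, A -> e and substitute in every rule of length ≥2.
BIN: S -> YYS becomes S -> YC, C -> YS; Y -> ASX becomes Y -> AD, D -> SX; Y -> SXB becomes Y -> SE, E -> XB.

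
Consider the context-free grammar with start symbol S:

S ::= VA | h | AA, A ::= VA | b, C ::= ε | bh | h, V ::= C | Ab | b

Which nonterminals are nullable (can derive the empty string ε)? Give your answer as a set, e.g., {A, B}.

Directly nullable (have an ε-rule): {C}.
V is nullable via V -> C (every symbol on the right is already known nullable).
Not nullable: A, S — each has a terminal in every rule's right-hand side or depends on a non-nullable symbol.

{C, V}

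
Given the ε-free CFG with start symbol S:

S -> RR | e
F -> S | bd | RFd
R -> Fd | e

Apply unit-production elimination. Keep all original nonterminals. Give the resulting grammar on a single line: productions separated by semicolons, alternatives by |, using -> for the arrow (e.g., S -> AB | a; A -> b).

Unit productions: F->S.
Unit pairs (A ⇒* B via units): (F,S).
S: inherits non-unit rules of {S} → RR | e.
F: inherits non-unit rules of {F, S} → RFd | RR | bd | e.
R: inherits non-unit rules of {R} → Fd | e.

S -> e | RR; F -> e | RR | bd | RFd; R -> e | Fd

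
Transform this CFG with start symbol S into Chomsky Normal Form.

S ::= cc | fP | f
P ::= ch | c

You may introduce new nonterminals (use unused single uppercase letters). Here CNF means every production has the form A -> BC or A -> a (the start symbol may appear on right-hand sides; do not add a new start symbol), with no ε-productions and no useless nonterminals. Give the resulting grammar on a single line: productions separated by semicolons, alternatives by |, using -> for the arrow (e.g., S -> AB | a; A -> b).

No ε-productions.
No unit productions to eliminate.
TERM: introduce A -> c, C -> f, B -> h and substitute in every rule of length ≥2.

S -> f | AA | CP; A -> c; B -> h; C -> f; P -> c | AB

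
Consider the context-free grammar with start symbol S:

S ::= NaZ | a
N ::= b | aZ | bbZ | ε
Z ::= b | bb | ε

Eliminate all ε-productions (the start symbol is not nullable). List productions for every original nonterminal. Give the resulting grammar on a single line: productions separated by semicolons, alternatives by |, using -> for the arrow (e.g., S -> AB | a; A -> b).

Nullable set: {N, Z}.
S -> NaZ: N, Z nullable, giving Na | NaZ | a | aZ.
Drop N -> ε.
N -> aZ: Z nullable, giving a | aZ.
N -> bbZ: Z nullable, giving bb | bbZ.
Drop Z -> ε.
Unchanged (no nullable symbols): S -> a; N -> b; Z -> b; Z -> bb.

S -> a | Na | aZ | NaZ; N -> a | b | aZ | bb | bbZ; Z -> b | bb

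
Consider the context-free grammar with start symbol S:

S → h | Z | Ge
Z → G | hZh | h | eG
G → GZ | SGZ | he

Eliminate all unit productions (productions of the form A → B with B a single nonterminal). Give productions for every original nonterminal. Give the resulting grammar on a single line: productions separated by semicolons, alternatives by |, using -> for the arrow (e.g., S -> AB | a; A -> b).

Unit productions: S->Z, Z->G.
Unit pairs (A ⇒* B via units): (S,G), (S,Z), (Z,G).
S: inherits non-unit rules of {G, S, Z} → GZ | Ge | SGZ | eG | h | hZh | he.
G: inherits non-unit rules of {G} → GZ | SGZ | he.
Z: inherits non-unit rules of {G, Z} → GZ | SGZ | eG | h | hZh | he.

S -> h | GZ | Ge | eG | he | SGZ | hZh; G -> GZ | he | SGZ; Z -> h | GZ | eG | he | SGZ | hZh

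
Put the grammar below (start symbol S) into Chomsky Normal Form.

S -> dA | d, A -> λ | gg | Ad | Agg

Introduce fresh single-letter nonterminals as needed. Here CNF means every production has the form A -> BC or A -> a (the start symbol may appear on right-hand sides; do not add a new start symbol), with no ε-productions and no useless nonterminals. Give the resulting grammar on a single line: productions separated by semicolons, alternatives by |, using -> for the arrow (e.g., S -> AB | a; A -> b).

Nullable: {A}; after ε-elimination: S -> d | dA; A -> d | Ad | gg | Agg.
No unit productions to eliminate.
TERM: introduce B -> d, C -> g and substitute in every rule of length ≥2.
BIN: A -> ACC becomes A -> AD, D -> CC.

S -> d | BA; A -> d | AB | AD | CC; B -> d; C -> g; D -> CC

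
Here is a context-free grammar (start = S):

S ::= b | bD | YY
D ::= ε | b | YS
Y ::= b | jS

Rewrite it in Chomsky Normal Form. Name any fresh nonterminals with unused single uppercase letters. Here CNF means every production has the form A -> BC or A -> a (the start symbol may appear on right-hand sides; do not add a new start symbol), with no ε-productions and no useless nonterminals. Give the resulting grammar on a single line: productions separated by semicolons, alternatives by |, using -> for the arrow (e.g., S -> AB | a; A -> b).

Nullable: {D}; after ε-elimination: S -> b | YY | bD; D -> b | YS; Y -> b | jS.
No unit productions to eliminate.
TERM: introduce A -> b, B -> j and substitute in every rule of length ≥2.

S -> b | AD | YY; A -> b; B -> j; D -> b | YS; Y -> b | BS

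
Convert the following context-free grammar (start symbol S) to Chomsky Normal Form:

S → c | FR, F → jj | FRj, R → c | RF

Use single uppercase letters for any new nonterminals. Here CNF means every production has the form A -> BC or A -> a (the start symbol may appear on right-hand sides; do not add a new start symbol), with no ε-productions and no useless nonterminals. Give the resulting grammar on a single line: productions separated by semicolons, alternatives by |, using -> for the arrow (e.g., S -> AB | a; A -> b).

No ε-productions.
No unit productions to eliminate.
TERM: introduce A -> j and substitute in every rule of length ≥2.
BIN: F -> FRA becomes F -> FB, B -> RA.

S -> c | FR; A -> j; B -> RA; F -> AA | FB; R -> c | RF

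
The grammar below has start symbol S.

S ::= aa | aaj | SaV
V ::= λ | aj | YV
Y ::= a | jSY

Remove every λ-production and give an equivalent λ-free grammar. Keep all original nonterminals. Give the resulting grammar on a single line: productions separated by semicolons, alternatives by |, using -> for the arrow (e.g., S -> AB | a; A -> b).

S -> Sa | aa | SaV | aaj; V -> Y | YV | aj; Y -> a | jSY

Nullable set: {V}.
S -> SaV: V nullable, giving Sa | SaV.
Drop V -> λ.
V -> YV: V nullable, giving Y | YV.
Unchanged (no nullable symbols): S -> aa; S -> aaj; V -> aj; Y -> a; Y -> jSY.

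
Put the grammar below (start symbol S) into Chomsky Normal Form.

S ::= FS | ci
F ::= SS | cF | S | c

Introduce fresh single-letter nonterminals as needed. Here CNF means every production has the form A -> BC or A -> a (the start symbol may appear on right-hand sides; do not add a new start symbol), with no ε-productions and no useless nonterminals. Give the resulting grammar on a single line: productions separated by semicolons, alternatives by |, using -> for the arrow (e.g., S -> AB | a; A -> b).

No ε-productions.
After unit-elimination: S -> FS | ci; F -> c | FS | SS | cF | ci.
TERM: introduce A -> c, B -> i and substitute in every rule of length ≥2.

S -> AB | FS; A -> c; B -> i; F -> c | AB | AF | FS | SS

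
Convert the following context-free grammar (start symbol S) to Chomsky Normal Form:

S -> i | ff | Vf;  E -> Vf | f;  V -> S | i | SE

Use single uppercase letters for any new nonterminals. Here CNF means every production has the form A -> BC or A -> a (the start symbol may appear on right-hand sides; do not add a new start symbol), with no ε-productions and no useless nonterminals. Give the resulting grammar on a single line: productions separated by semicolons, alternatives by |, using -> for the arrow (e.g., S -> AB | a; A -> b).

No ε-productions.
After unit-elimination: S -> i | Vf | ff; E -> f | Vf; V -> i | SE | Vf | ff.
TERM: introduce A -> f and substitute in every rule of length ≥2.

S -> i | AA | VA; A -> f; E -> f | VA; V -> i | AA | SE | VA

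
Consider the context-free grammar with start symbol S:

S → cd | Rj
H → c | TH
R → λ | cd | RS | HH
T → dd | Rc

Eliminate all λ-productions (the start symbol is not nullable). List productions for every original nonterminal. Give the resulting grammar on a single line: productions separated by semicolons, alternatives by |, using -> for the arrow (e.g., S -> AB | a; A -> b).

Nullable set: {R}.
S -> Rj: R nullable, giving Rj | j.
Drop R -> λ.
R -> RS: R nullable, giving RS | S.
T -> Rc: R nullable, giving Rc | c.
Unchanged (no nullable symbols): S -> cd; H -> TH; H -> c; R -> HH; R -> cd; T -> dd.

S -> j | Rj | cd; H -> c | TH; R -> S | HH | RS | cd; T -> c | Rc | dd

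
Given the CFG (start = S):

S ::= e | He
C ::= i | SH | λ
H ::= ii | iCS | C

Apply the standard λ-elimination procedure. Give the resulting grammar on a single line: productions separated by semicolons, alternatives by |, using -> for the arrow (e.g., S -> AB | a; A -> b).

S -> e | He; C -> S | i | SH; H -> C | iS | ii | iCS

Nullable set: {C, H}.
S -> He: H nullable, giving He | e.
Drop C -> λ.
C -> SH: H nullable, giving S | SH.
H -> C: C nullable, giving C.
H -> iCS: C nullable, giving iCS | iS.
Unchanged (no nullable symbols): S -> e; C -> i; H -> ii.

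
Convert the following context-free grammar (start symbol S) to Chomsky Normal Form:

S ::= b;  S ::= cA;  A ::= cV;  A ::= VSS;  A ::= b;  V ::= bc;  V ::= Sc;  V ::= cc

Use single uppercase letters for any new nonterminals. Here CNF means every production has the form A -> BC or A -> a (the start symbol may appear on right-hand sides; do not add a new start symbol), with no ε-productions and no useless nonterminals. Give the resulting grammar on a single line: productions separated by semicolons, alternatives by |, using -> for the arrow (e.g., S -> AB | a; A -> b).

S -> b | BA; A -> b | BV | VD; B -> c; C -> b; D -> SS; V -> BB | CB | SB

No ε-productions.
No unit productions to eliminate.
TERM: introduce C -> b, B -> c and substitute in every rule of length ≥2.
BIN: A -> VSS becomes A -> VD, D -> SS.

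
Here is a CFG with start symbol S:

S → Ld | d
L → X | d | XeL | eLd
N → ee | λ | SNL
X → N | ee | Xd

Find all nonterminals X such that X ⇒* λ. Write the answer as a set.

Directly nullable (have an ε-rule): {N}.
X is nullable via X -> N (every symbol on the right is already known nullable).
L is nullable via L -> X (every symbol on the right is already known nullable).
Not nullable: S — each has a terminal in every rule's right-hand side or depends on a non-nullable symbol.

{L, N, X}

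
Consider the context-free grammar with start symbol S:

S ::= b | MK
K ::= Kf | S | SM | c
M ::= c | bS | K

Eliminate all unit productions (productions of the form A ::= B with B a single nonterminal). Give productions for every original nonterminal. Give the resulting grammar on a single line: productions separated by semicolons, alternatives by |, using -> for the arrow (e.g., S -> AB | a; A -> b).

S -> b | MK; K -> b | c | Kf | MK | SM; M -> b | c | Kf | MK | SM | bS

Unit productions: K->S, M->K.
Unit pairs (A ⇒* B via units): (K,S), (M,K), (M,S).
S: inherits non-unit rules of {S} → MK | b.
K: inherits non-unit rules of {K, S} → Kf | MK | SM | b | c.
M: inherits non-unit rules of {K, M, S} → Kf | MK | SM | b | bS | c.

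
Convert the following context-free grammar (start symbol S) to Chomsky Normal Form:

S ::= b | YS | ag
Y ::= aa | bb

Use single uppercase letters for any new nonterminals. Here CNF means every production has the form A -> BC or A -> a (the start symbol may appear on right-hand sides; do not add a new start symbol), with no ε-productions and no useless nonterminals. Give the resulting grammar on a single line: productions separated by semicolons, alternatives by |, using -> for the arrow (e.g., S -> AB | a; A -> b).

No ε-productions.
No unit productions to eliminate.
TERM: introduce A -> a, C -> b, B -> g and substitute in every rule of length ≥2.

S -> b | AB | YS; A -> a; B -> g; C -> b; Y -> AA | CC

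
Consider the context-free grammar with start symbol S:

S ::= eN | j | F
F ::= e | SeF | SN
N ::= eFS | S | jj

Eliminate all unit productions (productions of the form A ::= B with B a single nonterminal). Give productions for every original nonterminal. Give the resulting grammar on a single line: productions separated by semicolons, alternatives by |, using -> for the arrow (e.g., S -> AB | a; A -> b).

S -> e | j | SN | eN | SeF; F -> e | SN | SeF; N -> e | j | SN | eN | jj | SeF | eFS

Unit productions: N->S, S->F.
Unit pairs (A ⇒* B via units): (N,F), (N,S), (S,F).
S: inherits non-unit rules of {F, S} → SN | SeF | e | eN | j.
F: inherits non-unit rules of {F} → SN | SeF | e.
N: inherits non-unit rules of {F, N, S} → SN | SeF | e | eFS | eN | j | jj.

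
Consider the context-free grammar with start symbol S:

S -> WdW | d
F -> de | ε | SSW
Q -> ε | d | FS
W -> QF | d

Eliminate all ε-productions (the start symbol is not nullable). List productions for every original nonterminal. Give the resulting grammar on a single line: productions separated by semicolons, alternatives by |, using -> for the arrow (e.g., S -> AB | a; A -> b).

Nullable set: {F, Q, W}.
S -> WdW: W, W nullable, giving Wd | WdW | d | dW.
Drop F -> ε.
F -> SSW: W nullable, giving SS | SSW.
Drop Q -> ε.
Q -> FS: F nullable, giving FS | S.
W -> QF: Q, F nullable, giving F | Q | QF.
Unchanged (no nullable symbols): S -> d; F -> de; Q -> d; W -> d.

S -> d | Wd | dW | WdW; F -> SS | de | SSW; Q -> S | d | FS; W -> F | Q | d | QF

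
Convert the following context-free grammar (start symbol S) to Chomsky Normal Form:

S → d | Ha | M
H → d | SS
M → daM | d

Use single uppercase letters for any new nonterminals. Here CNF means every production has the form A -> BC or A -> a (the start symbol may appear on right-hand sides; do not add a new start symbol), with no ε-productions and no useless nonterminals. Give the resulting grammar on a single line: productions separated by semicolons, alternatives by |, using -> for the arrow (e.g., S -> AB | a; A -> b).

S -> d | AD | HB; A -> d; B -> a; C -> BM; D -> BM; H -> d | SS; M -> d | AC

No ε-productions.
After unit-elimination: S -> d | Ha | daM; H -> d | SS; M -> d | daM.
TERM: introduce B -> a, A -> d and substitute in every rule of length ≥2.
BIN: M -> ABM becomes M -> AC, C -> BM; S -> ABM becomes S -> AD, D -> BM.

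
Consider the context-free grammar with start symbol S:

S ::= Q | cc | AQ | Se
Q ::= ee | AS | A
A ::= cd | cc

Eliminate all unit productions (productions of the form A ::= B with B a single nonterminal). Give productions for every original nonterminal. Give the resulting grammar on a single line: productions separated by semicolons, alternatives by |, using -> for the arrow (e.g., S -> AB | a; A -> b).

Unit productions: Q->A, S->Q.
Unit pairs (A ⇒* B via units): (Q,A), (S,A), (S,Q).
S: inherits non-unit rules of {A, Q, S} → AQ | AS | Se | cc | cd | ee.
A: inherits non-unit rules of {A} → cc | cd.
Q: inherits non-unit rules of {A, Q} → AS | cc | cd | ee.

S -> AQ | AS | Se | cc | cd | ee; A -> cc | cd; Q -> AS | cc | cd | ee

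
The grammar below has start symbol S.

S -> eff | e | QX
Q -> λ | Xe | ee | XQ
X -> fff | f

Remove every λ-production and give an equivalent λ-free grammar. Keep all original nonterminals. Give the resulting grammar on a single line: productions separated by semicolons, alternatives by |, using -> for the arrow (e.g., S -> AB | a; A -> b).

S -> X | e | QX | eff; Q -> X | XQ | Xe | ee; X -> f | fff

Nullable set: {Q}.
S -> QX: Q nullable, giving QX | X.
Drop Q -> λ.
Q -> XQ: Q nullable, giving X | XQ.
Unchanged (no nullable symbols): S -> e; S -> eff; Q -> Xe; Q -> ee; X -> f; X -> fff.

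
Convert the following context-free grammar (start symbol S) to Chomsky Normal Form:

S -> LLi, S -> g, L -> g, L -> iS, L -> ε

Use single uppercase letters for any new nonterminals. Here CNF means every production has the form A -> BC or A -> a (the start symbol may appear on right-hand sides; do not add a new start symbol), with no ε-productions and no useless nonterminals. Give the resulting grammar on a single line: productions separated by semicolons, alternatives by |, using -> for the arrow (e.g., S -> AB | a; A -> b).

S -> g | i | LA | LB; A -> i; B -> LA; L -> g | AS

Nullable: {L}; after ε-elimination: S -> g | i | Li | LLi; L -> g | iS.
No unit productions to eliminate.
TERM: introduce A -> i and substitute in every rule of length ≥2.
BIN: S -> LLA becomes S -> LB, B -> LA.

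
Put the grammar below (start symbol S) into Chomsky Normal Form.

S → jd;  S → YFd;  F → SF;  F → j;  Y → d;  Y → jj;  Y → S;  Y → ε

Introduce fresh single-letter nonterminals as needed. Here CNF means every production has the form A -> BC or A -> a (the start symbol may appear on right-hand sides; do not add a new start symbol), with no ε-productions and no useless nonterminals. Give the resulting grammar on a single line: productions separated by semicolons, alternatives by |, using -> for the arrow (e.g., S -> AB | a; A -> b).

Nullable: {Y}; after ε-elimination: S -> Fd | jd | YFd; F -> j | SF; Y -> S | d | jj.
After unit-elimination: S -> Fd | jd | YFd; F -> j | SF; Y -> d | Fd | jd | jj | YFd.
TERM: introduce A -> d, B -> j and substitute in every rule of length ≥2.
BIN: S -> YFA becomes S -> YC, C -> FA; Y -> YFA becomes Y -> YD, D -> FA.

S -> BA | FA | YC; A -> d; B -> j; C -> FA; D -> FA; F -> j | SF; Y -> d | BA | BB | FA | YD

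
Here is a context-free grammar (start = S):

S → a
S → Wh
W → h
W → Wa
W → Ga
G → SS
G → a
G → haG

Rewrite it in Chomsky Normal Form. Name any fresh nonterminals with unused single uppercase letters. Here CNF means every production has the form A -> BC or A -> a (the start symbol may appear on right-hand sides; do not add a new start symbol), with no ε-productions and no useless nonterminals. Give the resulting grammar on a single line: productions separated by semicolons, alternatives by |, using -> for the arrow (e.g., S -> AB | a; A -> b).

S -> a | WA; A -> h; B -> a; C -> BG; G -> a | AC | SS; W -> h | GB | WB

No ε-productions.
No unit productions to eliminate.
TERM: introduce B -> a, A -> h and substitute in every rule of length ≥2.
BIN: G -> ABG becomes G -> AC, C -> BG.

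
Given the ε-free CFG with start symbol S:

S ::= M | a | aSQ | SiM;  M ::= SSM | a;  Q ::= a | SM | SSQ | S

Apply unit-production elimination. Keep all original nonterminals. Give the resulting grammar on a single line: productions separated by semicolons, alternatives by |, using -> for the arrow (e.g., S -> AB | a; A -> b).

S -> a | SSM | SiM | aSQ; M -> a | SSM; Q -> a | SM | SSM | SSQ | SiM | aSQ

Unit productions: Q->S, S->M.
Unit pairs (A ⇒* B via units): (Q,M), (Q,S), (S,M).
S: inherits non-unit rules of {M, S} → SSM | SiM | a | aSQ.
M: inherits non-unit rules of {M} → SSM | a.
Q: inherits non-unit rules of {M, Q, S} → SM | SSM | SSQ | SiM | a | aSQ.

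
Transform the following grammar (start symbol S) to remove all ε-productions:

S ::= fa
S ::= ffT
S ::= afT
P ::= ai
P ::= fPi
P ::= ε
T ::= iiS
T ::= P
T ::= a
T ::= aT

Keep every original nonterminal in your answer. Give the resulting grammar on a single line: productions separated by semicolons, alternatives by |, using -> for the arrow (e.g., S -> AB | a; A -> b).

Nullable set: {P, T}.
S -> afT: T nullable, giving af | afT.
S -> ffT: T nullable, giving ff | ffT.
Drop P -> ε.
P -> fPi: P nullable, giving fPi | fi.
T -> P: P nullable, giving P.
T -> aT: T nullable, giving a | aT.
Unchanged (no nullable symbols): S -> fa; P -> ai; T -> a; T -> iiS.

S -> af | fa | ff | afT | ffT; P -> ai | fi | fPi; T -> P | a | aT | iiS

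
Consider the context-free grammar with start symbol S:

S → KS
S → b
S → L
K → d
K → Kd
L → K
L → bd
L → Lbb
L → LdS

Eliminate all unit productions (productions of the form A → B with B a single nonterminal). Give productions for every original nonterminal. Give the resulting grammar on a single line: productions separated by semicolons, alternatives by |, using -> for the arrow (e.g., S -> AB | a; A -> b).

S -> b | d | KS | Kd | bd | Lbb | LdS; K -> d | Kd; L -> d | Kd | bd | Lbb | LdS

Unit productions: L->K, S->L.
Unit pairs (A ⇒* B via units): (L,K), (S,K), (S,L).
S: inherits non-unit rules of {K, L, S} → KS | Kd | Lbb | LdS | b | bd | d.
K: inherits non-unit rules of {K} → Kd | d.
L: inherits non-unit rules of {K, L} → Kd | Lbb | LdS | bd | d.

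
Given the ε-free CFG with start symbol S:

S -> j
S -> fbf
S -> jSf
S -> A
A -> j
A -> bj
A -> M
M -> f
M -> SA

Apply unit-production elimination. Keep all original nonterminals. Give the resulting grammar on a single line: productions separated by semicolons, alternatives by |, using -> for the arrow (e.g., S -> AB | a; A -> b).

S -> f | j | SA | bj | fbf | jSf; A -> f | j | SA | bj; M -> f | SA

Unit productions: A->M, S->A.
Unit pairs (A ⇒* B via units): (A,M), (S,A), (S,M).
S: inherits non-unit rules of {A, M, S} → SA | bj | f | fbf | j | jSf.
A: inherits non-unit rules of {A, M} → SA | bj | f | j.
M: inherits non-unit rules of {M} → SA | f.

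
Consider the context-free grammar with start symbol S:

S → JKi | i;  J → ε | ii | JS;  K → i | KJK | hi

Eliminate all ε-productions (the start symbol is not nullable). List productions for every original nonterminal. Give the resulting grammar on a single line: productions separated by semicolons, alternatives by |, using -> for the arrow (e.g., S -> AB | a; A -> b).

Nullable set: {J}.
S -> JKi: J nullable, giving JKi | Ki.
Drop J -> ε.
J -> JS: J nullable, giving JS | S.
K -> KJK: J nullable, giving KJK | KK.
Unchanged (no nullable symbols): S -> i; J -> ii; K -> hi; K -> i.

S -> i | Ki | JKi; J -> S | JS | ii; K -> i | KK | hi | KJK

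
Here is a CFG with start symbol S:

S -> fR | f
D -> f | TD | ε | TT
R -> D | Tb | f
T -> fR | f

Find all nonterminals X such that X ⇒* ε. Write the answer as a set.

{D, R}

Directly nullable (have an ε-rule): {D}.
R is nullable via R -> D (every symbol on the right is already known nullable).
Not nullable: S, T — each has a terminal in every rule's right-hand side or depends on a non-nullable symbol.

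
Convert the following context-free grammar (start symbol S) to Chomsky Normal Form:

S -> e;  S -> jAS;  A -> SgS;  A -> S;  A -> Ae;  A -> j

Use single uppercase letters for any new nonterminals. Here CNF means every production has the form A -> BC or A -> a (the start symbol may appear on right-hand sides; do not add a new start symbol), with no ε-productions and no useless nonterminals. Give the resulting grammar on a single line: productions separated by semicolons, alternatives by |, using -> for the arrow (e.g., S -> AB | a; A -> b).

S -> e | DG; A -> e | j | AB | DE | SF; B -> e; C -> g; D -> j; E -> AS; F -> CS; G -> AS

No ε-productions.
After unit-elimination: S -> e | jAS; A -> e | j | Ae | SgS | jAS.
TERM: introduce B -> e, C -> g, D -> j and substitute in every rule of length ≥2.
BIN: A -> DAS becomes A -> DE, E -> AS; A -> SCS becomes A -> SF, F -> CS; S -> DAS becomes S -> DG, G -> AS.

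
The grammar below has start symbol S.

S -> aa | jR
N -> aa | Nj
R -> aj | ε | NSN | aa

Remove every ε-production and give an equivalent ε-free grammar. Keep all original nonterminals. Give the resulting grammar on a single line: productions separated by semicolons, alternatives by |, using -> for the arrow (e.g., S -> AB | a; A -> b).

S -> j | aa | jR; N -> Nj | aa; R -> aa | aj | NSN

Nullable set: {R}.
S -> jR: R nullable, giving j | jR.
Drop R -> ε.
Unchanged (no nullable symbols): S -> aa; N -> Nj; N -> aa; R -> NSN; R -> aa; R -> aj.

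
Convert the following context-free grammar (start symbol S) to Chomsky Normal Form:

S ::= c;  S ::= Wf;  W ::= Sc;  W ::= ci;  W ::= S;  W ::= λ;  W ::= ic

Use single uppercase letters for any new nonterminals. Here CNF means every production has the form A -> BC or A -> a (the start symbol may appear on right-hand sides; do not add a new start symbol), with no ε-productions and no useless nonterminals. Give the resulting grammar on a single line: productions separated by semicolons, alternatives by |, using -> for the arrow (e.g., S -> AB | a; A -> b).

S -> c | f | WA; A -> f; B -> c; C -> i; W -> c | f | BC | CB | SB | WA

Nullable: {W}; after ε-elimination: S -> c | f | Wf; W -> S | Sc | ci | ic.
After unit-elimination: S -> c | f | Wf; W -> c | f | Sc | Wf | ci | ic.
TERM: introduce B -> c, A -> f, C -> i and substitute in every rule of length ≥2.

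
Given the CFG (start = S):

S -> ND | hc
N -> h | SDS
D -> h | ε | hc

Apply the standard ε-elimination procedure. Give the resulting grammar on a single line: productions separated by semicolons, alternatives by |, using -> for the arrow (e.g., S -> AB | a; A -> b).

Nullable set: {D}.
S -> ND: D nullable, giving N | ND.
Drop D -> ε.
N -> SDS: D nullable, giving SDS | SS.
Unchanged (no nullable symbols): S -> hc; D -> h; D -> hc; N -> h.

S -> N | ND | hc; D -> h | hc; N -> h | SS | SDS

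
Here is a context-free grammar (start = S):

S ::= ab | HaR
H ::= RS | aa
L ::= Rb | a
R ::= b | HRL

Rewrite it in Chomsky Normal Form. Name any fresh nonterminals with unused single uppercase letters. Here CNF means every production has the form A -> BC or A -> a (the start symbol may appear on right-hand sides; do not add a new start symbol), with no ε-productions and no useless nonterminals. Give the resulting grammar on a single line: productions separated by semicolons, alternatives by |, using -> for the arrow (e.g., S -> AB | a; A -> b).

S -> AB | HD; A -> a; B -> b; C -> RL; D -> AR; H -> AA | RS; L -> a | RB; R -> b | HC

No ε-productions.
No unit productions to eliminate.
TERM: introduce A -> a, B -> b and substitute in every rule of length ≥2.
BIN: R -> HRL becomes R -> HC, C -> RL; S -> HAR becomes S -> HD, D -> AR.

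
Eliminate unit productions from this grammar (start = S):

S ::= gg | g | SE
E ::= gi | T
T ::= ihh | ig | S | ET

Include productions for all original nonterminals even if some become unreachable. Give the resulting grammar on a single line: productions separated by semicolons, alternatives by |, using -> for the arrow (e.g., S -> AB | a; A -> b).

Unit productions: E->T, T->S.
Unit pairs (A ⇒* B via units): (E,S), (E,T), (T,S).
S: inherits non-unit rules of {S} → SE | g | gg.
E: inherits non-unit rules of {E, S, T} → ET | SE | g | gg | gi | ig | ihh.
T: inherits non-unit rules of {S, T} → ET | SE | g | gg | ig | ihh.

S -> g | SE | gg; E -> g | ET | SE | gg | gi | ig | ihh; T -> g | ET | SE | gg | ig | ihh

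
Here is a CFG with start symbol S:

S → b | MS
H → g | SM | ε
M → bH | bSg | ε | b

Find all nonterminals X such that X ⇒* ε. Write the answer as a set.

Directly nullable (have an ε-rule): {H, M}.
Not nullable: S — each has a terminal in every rule's right-hand side or depends on a non-nullable symbol.

{H, M}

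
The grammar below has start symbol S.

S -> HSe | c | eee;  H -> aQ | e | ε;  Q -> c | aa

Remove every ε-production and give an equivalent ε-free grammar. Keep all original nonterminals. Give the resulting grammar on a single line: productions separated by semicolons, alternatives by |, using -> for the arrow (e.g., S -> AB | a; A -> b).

S -> c | Se | HSe | eee; H -> e | aQ; Q -> c | aa

Nullable set: {H}.
S -> HSe: H nullable, giving HSe | Se.
Drop H -> ε.
Unchanged (no nullable symbols): S -> c; S -> eee; H -> aQ; H -> e; Q -> aa; Q -> c.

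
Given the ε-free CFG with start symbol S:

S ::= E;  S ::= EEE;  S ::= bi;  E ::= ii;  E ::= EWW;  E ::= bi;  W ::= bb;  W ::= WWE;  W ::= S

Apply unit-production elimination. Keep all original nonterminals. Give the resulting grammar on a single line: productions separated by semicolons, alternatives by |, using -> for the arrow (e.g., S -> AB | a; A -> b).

Unit productions: S->E, W->S.
Unit pairs (A ⇒* B via units): (S,E), (W,E), (W,S).
S: inherits non-unit rules of {E, S} → EEE | EWW | bi | ii.
E: inherits non-unit rules of {E} → EWW | bi | ii.
W: inherits non-unit rules of {E, S, W} → EEE | EWW | WWE | bb | bi | ii.

S -> bi | ii | EEE | EWW; E -> bi | ii | EWW; W -> bb | bi | ii | EEE | EWW | WWE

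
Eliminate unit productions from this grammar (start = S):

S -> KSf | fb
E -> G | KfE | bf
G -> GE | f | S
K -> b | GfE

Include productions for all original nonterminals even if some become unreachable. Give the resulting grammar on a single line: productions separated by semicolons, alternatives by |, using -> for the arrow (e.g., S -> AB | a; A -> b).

S -> fb | KSf; E -> f | GE | bf | fb | KSf | KfE; G -> f | GE | fb | KSf; K -> b | GfE

Unit productions: E->G, G->S.
Unit pairs (A ⇒* B via units): (E,G), (E,S), (G,S).
S: inherits non-unit rules of {S} → KSf | fb.
E: inherits non-unit rules of {E, G, S} → GE | KSf | KfE | bf | f | fb.
G: inherits non-unit rules of {G, S} → GE | KSf | f | fb.
K: inherits non-unit rules of {K} → GfE | b.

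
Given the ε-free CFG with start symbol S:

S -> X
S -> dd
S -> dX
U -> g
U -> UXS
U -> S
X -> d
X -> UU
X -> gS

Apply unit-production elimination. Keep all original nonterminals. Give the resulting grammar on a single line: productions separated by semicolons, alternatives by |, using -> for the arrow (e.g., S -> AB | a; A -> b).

S -> d | UU | dX | dd | gS; U -> d | g | UU | dX | dd | gS | UXS; X -> d | UU | gS

Unit productions: S->X, U->S.
Unit pairs (A ⇒* B via units): (S,X), (U,S), (U,X).
S: inherits non-unit rules of {S, X} → UU | d | dX | dd | gS.
U: inherits non-unit rules of {S, U, X} → UU | UXS | d | dX | dd | g | gS.
X: inherits non-unit rules of {X} → UU | d | gS.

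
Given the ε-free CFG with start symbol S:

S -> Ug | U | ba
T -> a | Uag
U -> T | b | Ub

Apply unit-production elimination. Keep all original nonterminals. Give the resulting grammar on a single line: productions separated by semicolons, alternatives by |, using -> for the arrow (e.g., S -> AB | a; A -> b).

Unit productions: S->U, U->T.
Unit pairs (A ⇒* B via units): (S,T), (S,U), (U,T).
S: inherits non-unit rules of {S, T, U} → Uag | Ub | Ug | a | b | ba.
T: inherits non-unit rules of {T} → Uag | a.
U: inherits non-unit rules of {T, U} → Uag | Ub | a | b.

S -> a | b | Ub | Ug | ba | Uag; T -> a | Uag; U -> a | b | Ub | Uag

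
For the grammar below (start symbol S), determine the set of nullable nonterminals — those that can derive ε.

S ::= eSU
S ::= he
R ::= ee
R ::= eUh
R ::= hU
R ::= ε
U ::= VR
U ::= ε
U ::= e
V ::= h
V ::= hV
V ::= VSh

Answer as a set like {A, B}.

{R, U}

Directly nullable (have an ε-rule): {R, U}.
Not nullable: S, V — each has a terminal in every rule's right-hand side or depends on a non-nullable symbol.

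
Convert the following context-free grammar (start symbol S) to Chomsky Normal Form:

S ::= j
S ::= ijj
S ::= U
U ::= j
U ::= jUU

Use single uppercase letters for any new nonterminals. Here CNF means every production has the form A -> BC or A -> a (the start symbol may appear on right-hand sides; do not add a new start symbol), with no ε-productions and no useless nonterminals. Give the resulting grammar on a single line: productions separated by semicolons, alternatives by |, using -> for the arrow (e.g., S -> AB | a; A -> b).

No ε-productions.
After unit-elimination: S -> j | ijj | jUU; U -> j | jUU.
TERM: introduce A -> i, B -> j and substitute in every rule of length ≥2.
BIN: S -> ABB becomes S -> AC, C -> BB; S -> BUU becomes S -> BD, D -> UU; U -> BUU becomes U -> BE, E -> UU.

S -> j | AC | BD; A -> i; B -> j; C -> BB; D -> UU; E -> UU; U -> j | BE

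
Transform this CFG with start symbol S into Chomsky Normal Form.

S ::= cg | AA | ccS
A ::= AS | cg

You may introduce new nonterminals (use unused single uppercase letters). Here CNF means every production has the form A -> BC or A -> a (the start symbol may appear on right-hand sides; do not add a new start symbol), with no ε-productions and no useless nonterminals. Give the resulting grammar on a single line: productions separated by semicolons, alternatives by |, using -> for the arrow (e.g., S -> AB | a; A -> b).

No ε-productions.
No unit productions to eliminate.
TERM: introduce B -> c, C -> g and substitute in every rule of length ≥2.
BIN: S -> BBS becomes S -> BD, D -> BS.

S -> AA | BC | BD; A -> AS | BC; B -> c; C -> g; D -> BS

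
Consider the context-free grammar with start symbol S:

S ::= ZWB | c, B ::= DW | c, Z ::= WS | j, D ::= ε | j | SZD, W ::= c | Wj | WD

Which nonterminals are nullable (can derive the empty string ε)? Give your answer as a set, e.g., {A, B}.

{D}

Directly nullable (have an ε-rule): {D}.
Not nullable: B, S, W, Z — each has a terminal in every rule's right-hand side or depends on a non-nullable symbol.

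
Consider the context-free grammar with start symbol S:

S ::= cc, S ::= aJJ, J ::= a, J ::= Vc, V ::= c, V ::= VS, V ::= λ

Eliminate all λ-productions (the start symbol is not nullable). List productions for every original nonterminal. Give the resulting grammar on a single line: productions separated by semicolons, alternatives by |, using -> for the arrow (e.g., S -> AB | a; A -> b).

Nullable set: {V}.
J -> Vc: V nullable, giving Vc | c.
Drop V -> λ.
V -> VS: V nullable, giving S | VS.
Unchanged (no nullable symbols): S -> aJJ; S -> cc; J -> a; V -> c.

S -> cc | aJJ; J -> a | c | Vc; V -> S | c | VS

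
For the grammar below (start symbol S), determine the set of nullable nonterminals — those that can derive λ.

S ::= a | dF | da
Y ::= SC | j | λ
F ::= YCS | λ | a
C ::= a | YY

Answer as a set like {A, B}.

{C, F, Y}

Directly nullable (have an ε-rule): {F, Y}.
C is nullable via C -> YY (every symbol on the right is already known nullable).
Not nullable: S — each has a terminal in every rule's right-hand side or depends on a non-nullable symbol.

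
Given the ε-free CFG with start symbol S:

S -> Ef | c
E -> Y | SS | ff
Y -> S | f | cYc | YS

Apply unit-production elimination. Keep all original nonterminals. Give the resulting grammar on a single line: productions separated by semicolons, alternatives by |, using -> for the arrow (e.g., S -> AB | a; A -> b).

S -> c | Ef; E -> c | f | Ef | SS | YS | ff | cYc; Y -> c | f | Ef | YS | cYc

Unit productions: E->Y, Y->S.
Unit pairs (A ⇒* B via units): (E,S), (E,Y), (Y,S).
S: inherits non-unit rules of {S} → Ef | c.
E: inherits non-unit rules of {E, S, Y} → Ef | SS | YS | c | cYc | f | ff.
Y: inherits non-unit rules of {S, Y} → Ef | YS | c | cYc | f.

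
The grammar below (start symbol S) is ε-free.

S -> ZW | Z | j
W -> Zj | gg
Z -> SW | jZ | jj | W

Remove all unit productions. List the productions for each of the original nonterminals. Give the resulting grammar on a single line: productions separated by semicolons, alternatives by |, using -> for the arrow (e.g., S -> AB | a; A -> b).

Unit productions: S->Z, Z->W.
Unit pairs (A ⇒* B via units): (S,W), (S,Z), (Z,W).
S: inherits non-unit rules of {S, W, Z} → SW | ZW | Zj | gg | j | jZ | jj.
W: inherits non-unit rules of {W} → Zj | gg.
Z: inherits non-unit rules of {W, Z} → SW | Zj | gg | jZ | jj.

S -> j | SW | ZW | Zj | gg | jZ | jj; W -> Zj | gg; Z -> SW | Zj | gg | jZ | jj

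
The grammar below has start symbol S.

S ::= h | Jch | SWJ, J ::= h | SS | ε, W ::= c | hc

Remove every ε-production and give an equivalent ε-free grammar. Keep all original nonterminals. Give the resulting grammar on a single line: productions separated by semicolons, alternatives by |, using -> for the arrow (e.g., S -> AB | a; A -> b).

S -> h | SW | ch | Jch | SWJ; J -> h | SS; W -> c | hc

Nullable set: {J}.
S -> Jch: J nullable, giving Jch | ch.
S -> SWJ: J nullable, giving SW | SWJ.
Drop J -> ε.
Unchanged (no nullable symbols): S -> h; J -> SS; J -> h; W -> c; W -> hc.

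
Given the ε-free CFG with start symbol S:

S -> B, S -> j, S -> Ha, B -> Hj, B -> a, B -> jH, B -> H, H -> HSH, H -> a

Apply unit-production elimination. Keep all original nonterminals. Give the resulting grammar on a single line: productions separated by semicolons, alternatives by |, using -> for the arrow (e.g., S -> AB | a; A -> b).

Unit productions: B->H, S->B.
Unit pairs (A ⇒* B via units): (B,H), (S,B), (S,H).
S: inherits non-unit rules of {B, H, S} → HSH | Ha | Hj | a | j | jH.
B: inherits non-unit rules of {B, H} → HSH | Hj | a | jH.
H: inherits non-unit rules of {H} → HSH | a.

S -> a | j | Ha | Hj | jH | HSH; B -> a | Hj | jH | HSH; H -> a | HSH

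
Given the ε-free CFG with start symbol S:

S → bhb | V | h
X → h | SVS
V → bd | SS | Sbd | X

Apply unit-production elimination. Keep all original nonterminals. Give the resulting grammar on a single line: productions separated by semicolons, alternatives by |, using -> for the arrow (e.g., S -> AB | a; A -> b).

Unit productions: S->V, V->X.
Unit pairs (A ⇒* B via units): (S,V), (S,X), (V,X).
S: inherits non-unit rules of {S, V, X} → SS | SVS | Sbd | bd | bhb | h.
V: inherits non-unit rules of {V, X} → SS | SVS | Sbd | bd | h.
X: inherits non-unit rules of {X} → SVS | h.

S -> h | SS | bd | SVS | Sbd | bhb; V -> h | SS | bd | SVS | Sbd; X -> h | SVS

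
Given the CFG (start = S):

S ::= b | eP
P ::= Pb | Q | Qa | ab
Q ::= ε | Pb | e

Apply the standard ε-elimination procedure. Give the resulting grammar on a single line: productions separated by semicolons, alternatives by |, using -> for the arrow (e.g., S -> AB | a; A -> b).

Nullable set: {P, Q}.
S -> eP: P nullable, giving e | eP.
P -> Pb: P nullable, giving Pb | b.
P -> Q: Q nullable, giving Q.
P -> Qa: Q nullable, giving Qa | a.
Drop Q -> ε.
Q -> Pb: P nullable, giving Pb | b.
Unchanged (no nullable symbols): S -> b; P -> ab; Q -> e.

S -> b | e | eP; P -> Q | a | b | Pb | Qa | ab; Q -> b | e | Pb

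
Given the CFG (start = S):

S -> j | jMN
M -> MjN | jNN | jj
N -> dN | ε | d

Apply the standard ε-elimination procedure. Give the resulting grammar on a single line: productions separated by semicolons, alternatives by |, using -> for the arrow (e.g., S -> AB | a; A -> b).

Nullable set: {N}.
S -> jMN: N nullable, giving jM | jMN.
M -> MjN: N nullable, giving Mj | MjN.
M -> jNN: N, N nullable, giving j | jN | jNN.
Drop N -> ε.
N -> dN: N nullable, giving d | dN.
Unchanged (no nullable symbols): S -> j; M -> jj; N -> d.

S -> j | jM | jMN; M -> j | Mj | jN | jj | MjN | jNN; N -> d | dN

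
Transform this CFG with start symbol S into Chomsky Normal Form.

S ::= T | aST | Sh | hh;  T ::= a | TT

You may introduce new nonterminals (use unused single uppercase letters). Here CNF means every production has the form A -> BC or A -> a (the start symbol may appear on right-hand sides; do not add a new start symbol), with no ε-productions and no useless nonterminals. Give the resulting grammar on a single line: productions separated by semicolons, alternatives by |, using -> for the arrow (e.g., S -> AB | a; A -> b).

No ε-productions.
After unit-elimination: S -> a | Sh | TT | hh | aST; T -> a | TT.
TERM: introduce B -> a, A -> h and substitute in every rule of length ≥2.
BIN: S -> BST becomes S -> BC, C -> ST.

S -> a | AA | BC | SA | TT; A -> h; B -> a; C -> ST; T -> a | TT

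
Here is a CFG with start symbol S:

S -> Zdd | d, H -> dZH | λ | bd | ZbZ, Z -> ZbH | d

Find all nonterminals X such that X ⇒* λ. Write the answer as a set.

{H}

Directly nullable (have an ε-rule): {H}.
Not nullable: S, Z — each has a terminal in every rule's right-hand side or depends on a non-nullable symbol.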